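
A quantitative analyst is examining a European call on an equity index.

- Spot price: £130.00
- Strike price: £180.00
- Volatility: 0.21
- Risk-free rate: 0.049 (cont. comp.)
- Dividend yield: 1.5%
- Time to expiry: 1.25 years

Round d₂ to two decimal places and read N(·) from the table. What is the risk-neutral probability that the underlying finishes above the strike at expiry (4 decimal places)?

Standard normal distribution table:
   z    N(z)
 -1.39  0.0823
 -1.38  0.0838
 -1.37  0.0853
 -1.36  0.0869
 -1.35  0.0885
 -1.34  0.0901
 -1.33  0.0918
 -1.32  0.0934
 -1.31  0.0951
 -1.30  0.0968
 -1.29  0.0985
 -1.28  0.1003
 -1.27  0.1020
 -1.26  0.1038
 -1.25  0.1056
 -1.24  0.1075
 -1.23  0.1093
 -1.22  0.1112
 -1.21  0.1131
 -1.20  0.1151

0.0934

σ√T = 0.21·√1.25 = 0.2348
ln(S/K) + (r − q + σ²/2)T = ln(130/180) + (0.049 − 0.015 + 0.21²/2)·1.25 = -0.3254 + 0.0701 = -0.2554
d₁ = -0.2554 / 0.2348 = -1.0876 ≈ -1.09
d₂ = d₁ − σ√T = -1.0876 − 0.2348 = -1.3224 ≈ -1.32
Pr(exercise) under Q = N(d₂) = 0.0934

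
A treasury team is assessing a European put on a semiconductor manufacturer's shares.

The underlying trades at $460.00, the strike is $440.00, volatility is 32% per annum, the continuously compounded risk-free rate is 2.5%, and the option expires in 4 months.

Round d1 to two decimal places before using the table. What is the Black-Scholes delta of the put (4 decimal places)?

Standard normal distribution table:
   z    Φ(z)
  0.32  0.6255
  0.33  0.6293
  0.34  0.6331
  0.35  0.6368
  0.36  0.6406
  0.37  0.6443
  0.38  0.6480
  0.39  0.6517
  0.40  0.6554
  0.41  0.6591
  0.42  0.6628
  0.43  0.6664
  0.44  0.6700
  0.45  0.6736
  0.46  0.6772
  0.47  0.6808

-0.3520

T = 0.3333;  σ√T = 0.1848
d₁ = [ln(460/440) + (0.025 + ½·0.32²)·0.3333] / (σ√T) = (0.0445 + 0.0254) / 0.1848 = 0.3781 → 0.38
N(d₁) = N(0.38) = 0.6480
Δ_put = N(d₁) − 1 = 0.6480 − 1 = -0.3520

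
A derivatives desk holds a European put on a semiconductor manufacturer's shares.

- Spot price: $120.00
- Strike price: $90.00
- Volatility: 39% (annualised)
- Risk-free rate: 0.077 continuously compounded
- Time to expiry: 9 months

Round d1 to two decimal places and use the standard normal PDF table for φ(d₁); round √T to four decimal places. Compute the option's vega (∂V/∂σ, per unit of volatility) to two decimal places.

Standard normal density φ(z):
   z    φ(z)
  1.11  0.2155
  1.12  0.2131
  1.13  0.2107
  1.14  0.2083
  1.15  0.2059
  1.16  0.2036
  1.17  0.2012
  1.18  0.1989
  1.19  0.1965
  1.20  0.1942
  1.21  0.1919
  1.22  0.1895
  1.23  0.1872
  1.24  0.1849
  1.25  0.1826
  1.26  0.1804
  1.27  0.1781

T = 0.75;  σ√T = 0.3377
d₁ = [ln(120/90) + (0.077 + ½·0.39²)·0.75] / (σ√T) = (0.2877 + 0.1148) / 0.3377 = 1.1916 ⇒ 1.19
√T = √0.75 = 0.8660
φ(d₁) = φ(1.19) = 0.1965
vega = S·φ(d₁)·√T = 120·0.1965·0.8660 = 20.4203

20.42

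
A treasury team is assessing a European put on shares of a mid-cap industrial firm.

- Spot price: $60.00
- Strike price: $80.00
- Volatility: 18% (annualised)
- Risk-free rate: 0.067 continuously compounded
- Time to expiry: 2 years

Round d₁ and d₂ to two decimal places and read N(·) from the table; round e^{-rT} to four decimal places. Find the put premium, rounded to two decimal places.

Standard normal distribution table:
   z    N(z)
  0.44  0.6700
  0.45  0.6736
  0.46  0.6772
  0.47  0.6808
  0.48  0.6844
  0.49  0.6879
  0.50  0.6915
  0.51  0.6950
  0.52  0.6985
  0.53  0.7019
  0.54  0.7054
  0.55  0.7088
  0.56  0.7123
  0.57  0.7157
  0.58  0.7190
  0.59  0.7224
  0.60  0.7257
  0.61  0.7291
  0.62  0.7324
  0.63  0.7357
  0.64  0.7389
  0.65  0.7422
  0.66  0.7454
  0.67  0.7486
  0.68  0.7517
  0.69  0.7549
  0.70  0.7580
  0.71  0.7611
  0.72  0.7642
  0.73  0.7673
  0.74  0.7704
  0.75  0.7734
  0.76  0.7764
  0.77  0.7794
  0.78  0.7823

$12.62

σ√T = 0.18·√2 = 0.2546
d₁ = [ln(60/80) + (0.067 + 0.18²/2)·2] / 0.2546 = [-0.2877 + 0.1664] / 0.2546 = -0.4764 ≈ -0.48
d₂ = d₁ − σ√T = -0.4764 − 0.2546 = -0.7310 ≈ -0.73
exp(−rT) = exp(−0.067·2) = 0.8746
N(−d₂) = N(0.73) = 0.7673;  N(−d₁) = N(0.48) = 0.6844
P = 80·0.8746·0.7673 − 60·0.6844 = 53.6864 − 41.0640 = 12.6224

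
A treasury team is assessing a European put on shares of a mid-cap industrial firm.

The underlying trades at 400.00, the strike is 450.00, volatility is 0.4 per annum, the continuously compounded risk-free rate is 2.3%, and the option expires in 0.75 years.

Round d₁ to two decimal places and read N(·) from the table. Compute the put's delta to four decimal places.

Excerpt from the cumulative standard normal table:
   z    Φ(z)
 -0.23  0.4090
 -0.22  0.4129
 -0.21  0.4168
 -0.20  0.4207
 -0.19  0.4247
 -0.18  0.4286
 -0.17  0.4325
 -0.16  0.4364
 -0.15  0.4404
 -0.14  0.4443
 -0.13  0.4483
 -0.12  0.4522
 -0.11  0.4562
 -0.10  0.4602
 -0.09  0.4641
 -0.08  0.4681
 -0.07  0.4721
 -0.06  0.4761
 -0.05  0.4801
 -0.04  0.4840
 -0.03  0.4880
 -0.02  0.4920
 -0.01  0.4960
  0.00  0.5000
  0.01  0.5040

-0.5478

T = 0.75;  σ√T = 0.3464
d₁ = [ln(400/450) + (0.023 + ½·0.4²)·0.75] / (σ√T) = (-0.1178 + 0.0773) / 0.3464 = -0.1170 → -0.12
N(d₁) = N(-0.12) = 0.4522
Δ_put = N(d₁) − 1 = 0.4522 − 1 = -0.5478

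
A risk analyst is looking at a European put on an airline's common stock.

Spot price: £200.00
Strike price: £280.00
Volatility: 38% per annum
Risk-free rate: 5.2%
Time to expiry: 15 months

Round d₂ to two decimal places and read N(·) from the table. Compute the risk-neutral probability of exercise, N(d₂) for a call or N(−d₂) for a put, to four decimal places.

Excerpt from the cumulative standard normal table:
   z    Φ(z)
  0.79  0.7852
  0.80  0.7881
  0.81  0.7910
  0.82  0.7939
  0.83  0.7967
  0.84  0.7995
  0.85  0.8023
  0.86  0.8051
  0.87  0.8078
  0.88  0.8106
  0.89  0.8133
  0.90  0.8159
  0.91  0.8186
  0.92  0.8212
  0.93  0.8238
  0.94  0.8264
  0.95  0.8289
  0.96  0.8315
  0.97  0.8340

σ√T = 0.38 × 1.1180 = 0.4249
d₁ = [ln(200/280) + (0.052 + 0.38²/2)·1.25] / 0.4249 = [-0.3365 + 0.1552] / 0.4249 = -0.4266 → -0.43
d₂ = d₁ − σ√T = -0.4266 − 0.4249 = -0.8514 → -0.85
Pr(exercise) under Q = N(−d₂) = N(0.85) = 0.8023

0.8023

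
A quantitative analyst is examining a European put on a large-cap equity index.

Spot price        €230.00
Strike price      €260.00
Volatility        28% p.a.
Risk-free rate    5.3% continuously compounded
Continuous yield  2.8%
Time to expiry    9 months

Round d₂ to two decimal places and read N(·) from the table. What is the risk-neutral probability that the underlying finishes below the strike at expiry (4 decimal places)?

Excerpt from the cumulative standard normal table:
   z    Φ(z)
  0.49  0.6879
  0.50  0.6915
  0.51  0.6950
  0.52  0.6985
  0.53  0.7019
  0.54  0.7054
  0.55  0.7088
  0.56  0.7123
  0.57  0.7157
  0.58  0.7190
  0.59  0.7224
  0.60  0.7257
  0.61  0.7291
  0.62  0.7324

0.7088

T = 0.75;  σ√T = 0.2425
d₁ = [ln(230/260) + (0.053 − 0.028 + ½·0.28²)·0.75] / (σ√T) = (-0.1226 + 0.0482) / 0.2425 = -0.3070 ≈ -0.31
d₂ = -0.3070 − 0.2425 = -0.5495 ≈ -0.55
Pr(exercise) under Q = N(−d₂) = N(0.55) = 0.7088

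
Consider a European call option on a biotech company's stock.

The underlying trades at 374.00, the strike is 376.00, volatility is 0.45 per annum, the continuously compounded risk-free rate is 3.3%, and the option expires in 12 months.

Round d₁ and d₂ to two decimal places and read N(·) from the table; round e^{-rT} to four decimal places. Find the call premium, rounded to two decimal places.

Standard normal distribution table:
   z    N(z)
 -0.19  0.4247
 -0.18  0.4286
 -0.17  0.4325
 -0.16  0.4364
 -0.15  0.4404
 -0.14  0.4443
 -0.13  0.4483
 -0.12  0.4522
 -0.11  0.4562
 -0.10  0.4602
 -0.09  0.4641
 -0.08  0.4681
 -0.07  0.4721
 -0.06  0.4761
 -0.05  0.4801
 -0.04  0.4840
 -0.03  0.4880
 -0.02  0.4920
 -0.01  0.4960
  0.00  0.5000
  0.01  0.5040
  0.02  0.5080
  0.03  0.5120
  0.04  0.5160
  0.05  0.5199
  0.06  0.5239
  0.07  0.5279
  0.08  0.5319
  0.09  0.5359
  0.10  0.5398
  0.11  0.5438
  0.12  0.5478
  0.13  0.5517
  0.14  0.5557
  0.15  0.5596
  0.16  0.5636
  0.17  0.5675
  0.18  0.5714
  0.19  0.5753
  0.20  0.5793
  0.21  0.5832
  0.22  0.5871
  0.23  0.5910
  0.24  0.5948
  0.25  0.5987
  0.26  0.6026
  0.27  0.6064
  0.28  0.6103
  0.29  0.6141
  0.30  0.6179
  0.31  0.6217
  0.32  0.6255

70.92

σ√T = 0.45 × 1.0000 = 0.4500
d₁ = [ln(374/376) + (0.033 + ½·0.45²)·1] / (σ√T) = (-0.0053 + 0.1343) / 0.4500 = 0.2865 which rounds to 0.29
d₂ = 0.2865 − 0.4500 = -0.1635 which rounds to -0.16
e^(−rT) = e^(−0.033·1) = 0.9675
C = 374·N(0.29) − 376·0.9675·N(-0.16) = 374·0.6141 − 376·0.9675·0.4364 = 229.6734 − 158.7536 = 70.9198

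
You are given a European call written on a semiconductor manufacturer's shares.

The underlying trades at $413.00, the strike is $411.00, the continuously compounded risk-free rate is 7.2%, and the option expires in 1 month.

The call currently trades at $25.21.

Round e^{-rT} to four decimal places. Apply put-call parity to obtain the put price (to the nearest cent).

e^(−rT) = e^(−0.072·0.08333) = 0.9940
Put-call parity: C − P = S − K·e^(−rT) = 413 − 411·0.9940 = 413 − 408.5340 = 4.4660
P = C − (C − P) = 25.21 − (4.4660) = 20.7440

$20.74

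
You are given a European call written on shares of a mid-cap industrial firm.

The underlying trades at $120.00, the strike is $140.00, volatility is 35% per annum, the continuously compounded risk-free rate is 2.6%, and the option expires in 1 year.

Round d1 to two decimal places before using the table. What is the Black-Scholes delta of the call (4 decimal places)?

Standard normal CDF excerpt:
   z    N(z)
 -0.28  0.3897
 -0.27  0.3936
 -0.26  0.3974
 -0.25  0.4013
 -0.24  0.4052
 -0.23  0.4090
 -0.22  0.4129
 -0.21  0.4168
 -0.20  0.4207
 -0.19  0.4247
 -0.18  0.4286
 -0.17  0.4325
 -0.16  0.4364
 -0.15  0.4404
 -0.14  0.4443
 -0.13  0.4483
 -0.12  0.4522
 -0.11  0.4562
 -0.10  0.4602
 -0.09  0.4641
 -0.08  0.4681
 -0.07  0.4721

0.4247

σ√T = 0.35 × 1.0000 = 0.3500
d₁ = [ln(120/140) + (0.026 + 0.35²/2)·1] / 0.3500 = [-0.1542 + 0.0872] / 0.3500 = -0.1911 → -0.19
N(d₁) = N(-0.19) = 0.4247
Δ_call = N(d₁) = 0.4247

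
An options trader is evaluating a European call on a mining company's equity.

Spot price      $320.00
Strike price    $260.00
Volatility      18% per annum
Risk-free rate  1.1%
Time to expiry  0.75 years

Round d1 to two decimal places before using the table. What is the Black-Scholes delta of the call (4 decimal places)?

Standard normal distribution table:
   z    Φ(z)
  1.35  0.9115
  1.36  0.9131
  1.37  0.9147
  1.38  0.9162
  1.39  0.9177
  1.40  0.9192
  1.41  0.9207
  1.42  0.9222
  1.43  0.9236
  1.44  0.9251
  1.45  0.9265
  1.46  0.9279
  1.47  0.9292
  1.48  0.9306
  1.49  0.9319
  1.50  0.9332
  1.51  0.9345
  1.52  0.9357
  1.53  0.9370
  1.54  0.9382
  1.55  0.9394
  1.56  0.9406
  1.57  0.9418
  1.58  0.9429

σ√T = 0.18·√0.75 = 0.1559
d₁ = [ln(320/260) + (0.011 + ½·0.18²)·0.75] / (σ√T) = (0.2076 + 0.0204) / 0.1559 = 1.4629 ≈ 1.46
N(d₁) = N(1.46) = 0.9279
Δ_call = N(d₁) = 0.9279

0.9279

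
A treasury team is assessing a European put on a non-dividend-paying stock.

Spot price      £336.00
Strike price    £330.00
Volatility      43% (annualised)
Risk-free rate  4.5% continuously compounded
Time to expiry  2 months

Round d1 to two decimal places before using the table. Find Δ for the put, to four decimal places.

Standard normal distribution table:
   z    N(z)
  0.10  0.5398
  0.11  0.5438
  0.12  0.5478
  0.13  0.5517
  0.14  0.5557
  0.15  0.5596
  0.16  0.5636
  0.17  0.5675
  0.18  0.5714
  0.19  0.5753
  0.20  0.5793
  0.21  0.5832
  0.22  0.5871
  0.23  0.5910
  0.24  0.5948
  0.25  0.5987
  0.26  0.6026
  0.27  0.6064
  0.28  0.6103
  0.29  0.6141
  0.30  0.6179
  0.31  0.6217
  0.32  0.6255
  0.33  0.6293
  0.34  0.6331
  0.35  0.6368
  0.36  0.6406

T = 0.1667;  σ√T = 0.1755
ln(S/K) + (r + σ²/2)T = ln(336/330) + (0.045 + 0.43²/2)·0.1667 = 0.0180 + 0.0229 = 0.0409
d₁ = 0.0409 / 0.1755 = 0.2331 ≈ 0.23
N(d₁) = N(0.23) = 0.5910
Δ_put = N(d₁) − 1 = 0.5910 − 1 = -0.4090

-0.4090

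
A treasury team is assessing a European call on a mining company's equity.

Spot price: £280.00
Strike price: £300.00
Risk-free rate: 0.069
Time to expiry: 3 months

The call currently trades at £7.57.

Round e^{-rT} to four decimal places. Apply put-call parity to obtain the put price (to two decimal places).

£22.44

exp(−rT) = exp(−0.069·0.25) = 0.9829
Put-call parity: C − P = S − K·e^(−rT) = 280 − 300·0.9829 = 280 − 294.8700 = -14.8700
P = C − (C − P) = 7.57 − (-14.8700) = 22.4400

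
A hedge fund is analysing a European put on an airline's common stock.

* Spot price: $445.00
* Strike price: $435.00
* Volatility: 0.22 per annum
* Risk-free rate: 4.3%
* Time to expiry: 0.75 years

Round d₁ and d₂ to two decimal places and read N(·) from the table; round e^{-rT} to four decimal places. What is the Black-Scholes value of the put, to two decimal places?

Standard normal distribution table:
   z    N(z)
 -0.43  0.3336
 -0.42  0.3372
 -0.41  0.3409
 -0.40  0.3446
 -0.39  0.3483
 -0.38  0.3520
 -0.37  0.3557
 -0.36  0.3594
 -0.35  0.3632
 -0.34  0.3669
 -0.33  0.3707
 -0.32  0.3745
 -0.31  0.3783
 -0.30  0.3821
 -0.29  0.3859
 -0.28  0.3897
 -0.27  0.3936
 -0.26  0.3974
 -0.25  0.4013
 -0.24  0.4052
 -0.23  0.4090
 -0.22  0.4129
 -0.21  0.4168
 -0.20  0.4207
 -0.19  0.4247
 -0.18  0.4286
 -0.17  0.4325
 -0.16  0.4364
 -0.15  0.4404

T = 0.75;  σ√T = 0.1905
d₁ = [ln(445/435) + (0.043 + ½·0.22²)·0.75] / (σ√T) = (0.0227 + 0.0504) / 0.1905 = 0.3838 → 0.38
d₂ = 0.3838 − 0.1905 = 0.1933 → 0.19
exp(−rT) = exp(−0.043·0.75) = 0.9683
N(−d₂) = N(-0.19) = 0.4247;  N(−d₁) = N(-0.38) = 0.3520
P = 435·0.9683·0.4247 − 445·0.3520 = 178.8881 − 156.6400 = 22.2481

$22.25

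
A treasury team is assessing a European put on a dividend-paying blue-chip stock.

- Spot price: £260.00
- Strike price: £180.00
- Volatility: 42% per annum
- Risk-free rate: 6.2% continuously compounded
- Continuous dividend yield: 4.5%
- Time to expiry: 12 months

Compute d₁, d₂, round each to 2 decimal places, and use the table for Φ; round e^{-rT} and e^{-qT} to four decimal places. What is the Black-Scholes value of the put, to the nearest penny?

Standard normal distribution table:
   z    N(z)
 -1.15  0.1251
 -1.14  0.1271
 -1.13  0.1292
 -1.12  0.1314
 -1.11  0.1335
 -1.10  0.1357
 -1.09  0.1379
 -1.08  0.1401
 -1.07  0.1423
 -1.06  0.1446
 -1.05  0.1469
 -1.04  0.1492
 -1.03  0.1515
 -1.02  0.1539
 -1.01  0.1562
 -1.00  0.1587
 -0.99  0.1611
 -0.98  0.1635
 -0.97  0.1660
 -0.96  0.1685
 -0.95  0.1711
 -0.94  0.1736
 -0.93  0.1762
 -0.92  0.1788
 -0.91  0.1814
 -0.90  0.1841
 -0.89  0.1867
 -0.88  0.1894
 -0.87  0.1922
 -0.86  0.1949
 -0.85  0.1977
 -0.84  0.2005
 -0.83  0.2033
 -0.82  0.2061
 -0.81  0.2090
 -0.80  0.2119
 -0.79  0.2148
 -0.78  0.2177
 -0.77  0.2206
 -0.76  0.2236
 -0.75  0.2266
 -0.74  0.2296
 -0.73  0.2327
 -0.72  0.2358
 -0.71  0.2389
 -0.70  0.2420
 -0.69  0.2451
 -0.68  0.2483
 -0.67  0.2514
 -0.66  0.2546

£8.30

σ√T = 0.42 × 1.0000 = 0.4200
ln(S/K) + (r − q + σ²/2)T = ln(260/180) + (0.062 − 0.045 + 0.42²/2)·1 = 0.3677 + 0.1052 = 0.4729
d₁ = 0.4729 / 0.4200 = 1.1260 which rounds to 1.13
d₂ = d₁ − σ√T = 1.1260 − 0.4200 = 0.7060 which rounds to 0.71
exp(−qT) = exp(−0.045·1) = 0.9560;  exp(−rT) = exp(−0.062·1) = 0.9399
N(−d₂) = N(-0.71) = 0.2389;  N(−d₁) = N(-1.13) = 0.1292
P = 180·0.9399·0.2389 − 260·0.9560·0.1292 = 40.4176 − 32.1140 = 8.3036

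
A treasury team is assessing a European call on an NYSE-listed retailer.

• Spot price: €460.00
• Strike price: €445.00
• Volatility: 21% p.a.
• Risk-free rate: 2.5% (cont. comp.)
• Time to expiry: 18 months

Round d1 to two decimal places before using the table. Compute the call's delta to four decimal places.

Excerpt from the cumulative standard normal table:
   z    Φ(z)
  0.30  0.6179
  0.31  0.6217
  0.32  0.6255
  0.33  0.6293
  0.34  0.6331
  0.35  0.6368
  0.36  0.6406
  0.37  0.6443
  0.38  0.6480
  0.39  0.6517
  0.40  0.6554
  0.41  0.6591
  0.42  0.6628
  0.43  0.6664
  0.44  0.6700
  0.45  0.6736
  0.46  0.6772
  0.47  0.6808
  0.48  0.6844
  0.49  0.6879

σ√T = 0.21 × 1.2247 = 0.2572
d₁ = [ln(460/445) + (0.025 + 0.21²/2)·1.5] / 0.2572 = [0.0332 + 0.0706] / 0.2572 = 0.4033 → 0.40
N(d₁) = N(0.40) = 0.6554
Δ_call = N(d₁) = 0.6554

0.6554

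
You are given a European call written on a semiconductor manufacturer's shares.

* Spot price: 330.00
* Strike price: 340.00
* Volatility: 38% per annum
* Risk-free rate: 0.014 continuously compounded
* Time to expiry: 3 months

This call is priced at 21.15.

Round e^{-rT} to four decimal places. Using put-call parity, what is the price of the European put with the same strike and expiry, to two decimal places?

e^(−rT) = e^(−0.014·0.25) = 0.9965
Put-call parity: C − P = S − K·e^(−rT) = 330 − 340·0.9965 = 330 − 338.8100 = -8.8100
P = C − (C − P) = 21.15 − (-8.8100) = 29.9600

29.96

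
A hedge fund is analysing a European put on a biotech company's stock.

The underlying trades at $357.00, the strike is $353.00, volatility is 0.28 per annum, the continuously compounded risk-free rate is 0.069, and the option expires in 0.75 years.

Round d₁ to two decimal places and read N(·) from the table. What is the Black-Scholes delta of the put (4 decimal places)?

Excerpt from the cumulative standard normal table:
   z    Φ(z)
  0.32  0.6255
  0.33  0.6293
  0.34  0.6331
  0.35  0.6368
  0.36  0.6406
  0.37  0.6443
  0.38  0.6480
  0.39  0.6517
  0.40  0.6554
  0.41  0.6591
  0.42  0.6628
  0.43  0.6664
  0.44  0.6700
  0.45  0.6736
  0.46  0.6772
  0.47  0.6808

σ√T = 0.28·√0.75 = 0.2425
d₁ = [ln(357/353) + (0.069 + 0.28²/2)·0.75] / 0.2425 = [0.0113 + 0.0812] / 0.2425 = 0.3811 ⇒ 0.38
N(d₁) = N(0.38) = 0.6480
Δ_put = N(d₁) − 1 = 0.6480 − 1 = -0.3520

-0.3520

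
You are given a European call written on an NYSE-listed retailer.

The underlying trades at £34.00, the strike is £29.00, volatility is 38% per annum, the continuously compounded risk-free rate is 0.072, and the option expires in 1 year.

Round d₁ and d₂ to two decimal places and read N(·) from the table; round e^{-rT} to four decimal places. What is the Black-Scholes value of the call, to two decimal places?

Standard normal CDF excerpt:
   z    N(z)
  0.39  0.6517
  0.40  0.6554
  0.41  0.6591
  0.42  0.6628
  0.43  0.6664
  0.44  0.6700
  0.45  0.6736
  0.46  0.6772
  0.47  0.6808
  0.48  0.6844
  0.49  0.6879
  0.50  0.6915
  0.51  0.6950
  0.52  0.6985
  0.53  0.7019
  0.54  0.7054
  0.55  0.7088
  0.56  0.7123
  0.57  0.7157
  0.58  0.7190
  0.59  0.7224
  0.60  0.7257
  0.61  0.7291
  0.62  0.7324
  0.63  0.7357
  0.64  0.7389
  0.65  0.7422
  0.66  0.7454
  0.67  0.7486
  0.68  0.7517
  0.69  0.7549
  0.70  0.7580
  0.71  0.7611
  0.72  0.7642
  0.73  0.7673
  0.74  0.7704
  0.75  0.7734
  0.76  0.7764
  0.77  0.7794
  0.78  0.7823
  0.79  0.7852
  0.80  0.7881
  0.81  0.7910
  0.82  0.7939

£8.91

σ√T = 0.38 × 1.0000 = 0.3800
d₁ = [ln(34/29) + (0.072 + 0.38²/2)·1] / 0.3800 = [0.1591 + 0.1442] / 0.3800 = 0.7981 → 0.80
d₂ = d₁ − σ√T = 0.7981 − 0.3800 = 0.4181 → 0.42
exp(−rT) = exp(−0.072·1) = 0.9305
N(d₁) = N(0.80) = 0.7881;  N(d₂) = N(0.42) = 0.6628
C = 34·0.7881 − 29·0.9305·0.6628 = 26.7954 − 17.8853 = 8.9101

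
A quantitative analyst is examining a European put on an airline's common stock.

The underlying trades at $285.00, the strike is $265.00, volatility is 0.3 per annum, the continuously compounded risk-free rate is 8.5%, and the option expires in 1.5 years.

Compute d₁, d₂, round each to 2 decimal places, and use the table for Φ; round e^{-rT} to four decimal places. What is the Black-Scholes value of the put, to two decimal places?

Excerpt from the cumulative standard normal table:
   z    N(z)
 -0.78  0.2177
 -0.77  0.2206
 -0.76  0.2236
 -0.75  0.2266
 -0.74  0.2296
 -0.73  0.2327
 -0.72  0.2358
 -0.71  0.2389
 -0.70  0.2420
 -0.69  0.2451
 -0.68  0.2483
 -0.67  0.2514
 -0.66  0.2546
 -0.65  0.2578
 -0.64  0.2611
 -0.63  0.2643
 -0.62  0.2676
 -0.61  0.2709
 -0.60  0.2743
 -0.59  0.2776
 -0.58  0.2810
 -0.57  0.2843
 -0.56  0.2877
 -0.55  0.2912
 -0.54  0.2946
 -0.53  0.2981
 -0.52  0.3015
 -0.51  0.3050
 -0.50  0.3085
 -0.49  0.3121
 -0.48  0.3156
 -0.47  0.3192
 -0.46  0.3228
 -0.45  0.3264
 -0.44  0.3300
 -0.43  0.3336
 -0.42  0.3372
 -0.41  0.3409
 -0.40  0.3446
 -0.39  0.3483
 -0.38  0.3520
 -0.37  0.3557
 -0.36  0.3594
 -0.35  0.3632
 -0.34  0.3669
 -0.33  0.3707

$17.52

T = 1.5;  σ√T = 0.3674
ln(S/K) + (r + σ²/2)T = ln(285/265) + (0.085 + 0.3²/2)·1.5 = 0.0728 + 0.1950 = 0.2678
d₁ = 0.2678 / 0.3674 = 0.7287 which rounds to 0.73
d₂ = d₁ − σ√T = 0.7287 − 0.3674 = 0.3613 which rounds to 0.36
exp(−rT) = exp(−0.085·1.5) = 0.8803
P = 265·0.8803·N(-0.36) − 285·N(-0.73) = 265·0.8803·0.3594 − 285·0.2327 = 83.8407 − 66.3195 = 17.5212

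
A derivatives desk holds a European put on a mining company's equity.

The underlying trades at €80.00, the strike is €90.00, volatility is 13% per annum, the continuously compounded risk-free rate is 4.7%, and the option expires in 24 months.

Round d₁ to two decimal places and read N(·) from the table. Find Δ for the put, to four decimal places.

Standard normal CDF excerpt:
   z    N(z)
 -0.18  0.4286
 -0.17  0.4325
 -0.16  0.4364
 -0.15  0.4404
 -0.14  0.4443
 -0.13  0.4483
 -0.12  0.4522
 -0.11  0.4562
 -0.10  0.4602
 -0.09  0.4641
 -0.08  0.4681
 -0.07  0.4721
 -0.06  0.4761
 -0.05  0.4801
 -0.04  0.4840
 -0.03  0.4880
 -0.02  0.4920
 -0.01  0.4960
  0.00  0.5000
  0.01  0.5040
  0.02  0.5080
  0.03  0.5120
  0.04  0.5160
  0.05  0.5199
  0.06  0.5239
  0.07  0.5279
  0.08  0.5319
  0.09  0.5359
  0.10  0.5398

σ√T = 0.13·√2 = 0.1838
ln(S/K) + (r + σ²/2)T = ln(80/90) + (0.047 + 0.13²/2)·2 = -0.1178 + 0.1109 = -0.0069
d₁ = -0.0069 / 0.1838 = -0.0374 which rounds to -0.04
N(d₁) = N(-0.04) = 0.4840
Δ_put = N(d₁) − 1 = 0.4840 − 1 = -0.5160

-0.5160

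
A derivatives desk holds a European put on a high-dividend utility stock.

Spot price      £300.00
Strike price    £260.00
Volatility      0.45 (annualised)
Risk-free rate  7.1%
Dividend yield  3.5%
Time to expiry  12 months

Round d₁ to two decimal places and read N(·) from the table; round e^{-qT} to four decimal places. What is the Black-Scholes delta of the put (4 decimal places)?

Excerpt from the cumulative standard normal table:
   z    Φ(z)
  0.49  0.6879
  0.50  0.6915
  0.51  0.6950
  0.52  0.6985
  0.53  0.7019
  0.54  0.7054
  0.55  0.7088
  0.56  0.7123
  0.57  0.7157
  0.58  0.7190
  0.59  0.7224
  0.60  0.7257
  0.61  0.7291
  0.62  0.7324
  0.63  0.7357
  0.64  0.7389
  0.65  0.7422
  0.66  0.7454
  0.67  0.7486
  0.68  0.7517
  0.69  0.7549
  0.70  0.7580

σ√T = 0.45 × 1.0000 = 0.4500
d₁ = [ln(300/260) + (0.071 − 0.035 + 0.45²/2)·1] / 0.4500 = [0.1431 + 0.1372] / 0.4500 = 0.6230 ≈ 0.62
N(d₁) = N(0.62) = 0.7324
Δ_put = exp(−qT)·(N(d₁) − 1) = 0.9656·(0.7324 − 1) = -0.2584

-0.2584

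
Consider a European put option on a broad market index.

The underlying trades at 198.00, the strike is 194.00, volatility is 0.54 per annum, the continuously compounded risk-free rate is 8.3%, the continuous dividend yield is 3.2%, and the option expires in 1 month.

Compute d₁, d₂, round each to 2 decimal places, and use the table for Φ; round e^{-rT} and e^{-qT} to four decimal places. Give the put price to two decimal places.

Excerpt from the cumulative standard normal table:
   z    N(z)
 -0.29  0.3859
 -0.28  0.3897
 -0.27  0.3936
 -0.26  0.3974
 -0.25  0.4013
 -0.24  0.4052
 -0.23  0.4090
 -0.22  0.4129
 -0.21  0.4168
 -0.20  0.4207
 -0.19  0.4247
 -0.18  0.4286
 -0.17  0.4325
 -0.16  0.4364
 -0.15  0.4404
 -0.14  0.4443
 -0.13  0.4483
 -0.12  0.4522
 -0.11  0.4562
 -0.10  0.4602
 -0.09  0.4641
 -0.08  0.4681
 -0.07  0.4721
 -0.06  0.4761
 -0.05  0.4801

10.17

σ√T = 0.54·√0.08333 = 0.1559
d₁ = [ln(198/194) + (0.083 − 0.032 + 0.54²/2)·0.08333] / 0.1559 = [0.0204 + 0.0164] / 0.1559 = 0.2361 ≈ 0.24
d₂ = d₁ − σ√T = 0.2361 − 0.1559 = 0.0802 ≈ 0.08
e^(−qT) = e^(−0.032·0.08333) = 0.9973;  e^(−rT) = e^(−0.083·0.08333) = 0.9931
P = 194·0.9931·N(-0.08) − 198·0.9973·N(-0.24) = 194·0.9931·0.4681 − 198·0.9973·0.4052 = 90.1848 − 80.0130 = 10.1718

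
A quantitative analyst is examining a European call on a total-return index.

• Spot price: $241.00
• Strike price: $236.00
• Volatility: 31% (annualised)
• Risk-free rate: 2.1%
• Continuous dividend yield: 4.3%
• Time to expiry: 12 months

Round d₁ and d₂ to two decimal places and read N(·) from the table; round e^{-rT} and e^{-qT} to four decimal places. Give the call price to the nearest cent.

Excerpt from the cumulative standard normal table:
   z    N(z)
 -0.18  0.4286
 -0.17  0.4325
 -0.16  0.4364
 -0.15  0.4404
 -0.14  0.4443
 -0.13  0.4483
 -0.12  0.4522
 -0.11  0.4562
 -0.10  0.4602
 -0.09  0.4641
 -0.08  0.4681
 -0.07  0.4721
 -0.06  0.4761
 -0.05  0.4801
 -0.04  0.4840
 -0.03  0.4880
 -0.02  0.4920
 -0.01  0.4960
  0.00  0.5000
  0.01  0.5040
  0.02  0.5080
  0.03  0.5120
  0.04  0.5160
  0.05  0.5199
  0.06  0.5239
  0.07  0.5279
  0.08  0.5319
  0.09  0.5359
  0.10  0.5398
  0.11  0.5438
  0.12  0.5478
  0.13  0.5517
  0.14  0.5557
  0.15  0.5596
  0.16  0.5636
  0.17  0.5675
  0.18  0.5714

$28.34

σ√T = 0.31 × 1.0000 = 0.3100
ln(S/K) + (r − q + σ²/2)T = ln(241/236) + (0.021 − 0.043 + 0.31²/2)·1 = 0.0210 + 0.0261 = 0.0470
d₁ = 0.0470 / 0.3100 = 0.1517 ⇒ 0.15
d₂ = d₁ − σ√T = 0.1517 − 0.3100 = -0.1583 ⇒ -0.16
e^(−qT) = e^(−0.043·1) = 0.9579;  e^(−rT) = e^(−0.021·1) = 0.9792
C = 241·0.9579·N(0.15) − 236·0.9792·N(-0.16) = 241·0.9579·0.5596 − 236·0.9792·0.4364 = 129.1858 − 100.8482 = 28.3376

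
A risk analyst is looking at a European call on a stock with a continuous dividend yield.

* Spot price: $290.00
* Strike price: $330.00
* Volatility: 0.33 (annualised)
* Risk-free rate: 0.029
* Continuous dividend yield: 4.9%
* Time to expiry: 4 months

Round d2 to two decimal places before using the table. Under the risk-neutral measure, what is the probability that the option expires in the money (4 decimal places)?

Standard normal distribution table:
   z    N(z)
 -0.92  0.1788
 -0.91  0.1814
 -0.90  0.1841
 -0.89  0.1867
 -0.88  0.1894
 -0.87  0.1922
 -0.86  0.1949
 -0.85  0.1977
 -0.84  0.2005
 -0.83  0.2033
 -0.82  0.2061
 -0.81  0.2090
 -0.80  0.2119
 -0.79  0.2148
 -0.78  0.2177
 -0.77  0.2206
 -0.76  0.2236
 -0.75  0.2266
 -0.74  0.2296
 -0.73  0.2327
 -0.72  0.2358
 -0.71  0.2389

σ√T = 0.33·√0.3333 = 0.1905
d₁ = [ln(290/330) + (0.029 − 0.049 + 0.33²/2)·0.3333] / 0.1905 = [-0.1292 + 0.0115] / 0.1905 = -0.6179 which rounds to -0.62
d₂ = d₁ − σ√T = -0.6179 − 0.1905 = -0.8084 which rounds to -0.81
Pr(exercise) under Q = N(d₂) = 0.2090

0.2090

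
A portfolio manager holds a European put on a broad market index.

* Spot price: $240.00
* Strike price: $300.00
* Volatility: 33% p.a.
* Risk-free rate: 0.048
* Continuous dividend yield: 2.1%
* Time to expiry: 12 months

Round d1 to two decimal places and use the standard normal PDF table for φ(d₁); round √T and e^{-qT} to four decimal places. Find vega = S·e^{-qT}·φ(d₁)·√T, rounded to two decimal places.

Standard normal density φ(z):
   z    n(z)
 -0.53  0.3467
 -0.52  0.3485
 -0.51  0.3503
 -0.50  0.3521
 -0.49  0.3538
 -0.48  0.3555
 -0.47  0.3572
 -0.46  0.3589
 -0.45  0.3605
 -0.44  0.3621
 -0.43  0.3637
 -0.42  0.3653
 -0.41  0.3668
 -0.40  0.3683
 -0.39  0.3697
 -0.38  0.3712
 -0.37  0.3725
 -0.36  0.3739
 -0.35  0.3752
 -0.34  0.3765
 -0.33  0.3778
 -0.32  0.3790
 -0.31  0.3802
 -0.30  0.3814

85.47

T = 1;  σ√T = 0.3300
d₁ = [ln(240/300) + (0.048 − 0.021 + ½·0.33²)·1] / (σ√T) = (-0.2231 + 0.0815) / 0.3300 = -0.4294 ⇒ -0.43
√T = √1 = 1.0000
φ(d₁) = φ(-0.43) = 0.3637
e^(−qT) = e^(−0.021·1) = 0.9792
vega = S·e^(−qT)·φ(d₁)·√T = 240·0.9792·0.3637·1.0000 = 85.4724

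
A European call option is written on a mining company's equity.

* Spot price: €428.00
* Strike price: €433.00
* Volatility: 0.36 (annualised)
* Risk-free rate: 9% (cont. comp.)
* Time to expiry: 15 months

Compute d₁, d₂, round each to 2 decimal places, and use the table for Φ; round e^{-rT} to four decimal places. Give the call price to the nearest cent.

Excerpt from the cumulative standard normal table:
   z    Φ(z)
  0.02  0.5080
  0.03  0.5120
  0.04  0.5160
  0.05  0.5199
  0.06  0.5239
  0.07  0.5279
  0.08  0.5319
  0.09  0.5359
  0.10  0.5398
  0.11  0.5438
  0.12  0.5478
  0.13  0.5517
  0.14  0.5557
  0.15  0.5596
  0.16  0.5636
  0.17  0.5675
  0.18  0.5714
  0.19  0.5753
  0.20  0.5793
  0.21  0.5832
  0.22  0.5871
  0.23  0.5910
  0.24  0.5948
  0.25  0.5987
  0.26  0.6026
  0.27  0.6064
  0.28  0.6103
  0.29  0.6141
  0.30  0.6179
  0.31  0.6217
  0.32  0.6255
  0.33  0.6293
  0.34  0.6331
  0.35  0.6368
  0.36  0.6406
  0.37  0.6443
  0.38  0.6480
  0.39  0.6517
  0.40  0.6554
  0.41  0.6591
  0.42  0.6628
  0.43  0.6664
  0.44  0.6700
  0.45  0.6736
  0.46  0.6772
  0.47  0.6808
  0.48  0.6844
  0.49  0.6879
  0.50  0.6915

€87.14

σ√T = 0.36·√1.25 = 0.4025
ln(S/K) + (r + σ²/2)T = ln(428/433) + (0.09 + 0.36²/2)·1.25 = -0.0116 + 0.1935 = 0.1819
d₁ = 0.1819 / 0.4025 = 0.4519 ⇒ 0.45
d₂ = d₁ − σ√T = 0.4519 − 0.4025 = 0.0494 ⇒ 0.05
e^(−rT) = e^(−0.09·1.25) = 0.8936
N(d₁) = N(0.45) = 0.6736;  N(d₂) = N(0.05) = 0.5199
C = 428·0.6736 − 433·0.8936·0.5199 = 288.3008 − 201.1643 = 87.1365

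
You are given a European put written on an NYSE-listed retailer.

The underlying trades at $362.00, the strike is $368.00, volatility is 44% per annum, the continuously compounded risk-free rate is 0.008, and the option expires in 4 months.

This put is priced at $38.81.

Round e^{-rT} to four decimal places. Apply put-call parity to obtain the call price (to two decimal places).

exp(−rT) = exp(−0.008·0.3333) = 0.9973
Put-call parity: C − P = S − K·e^(−rT) = 362 − 368·0.9973 = 362 − 367.0064 = -5.0064
C = P + (C − P) = 38.81 + (-5.0064) = 33.8036

$33.80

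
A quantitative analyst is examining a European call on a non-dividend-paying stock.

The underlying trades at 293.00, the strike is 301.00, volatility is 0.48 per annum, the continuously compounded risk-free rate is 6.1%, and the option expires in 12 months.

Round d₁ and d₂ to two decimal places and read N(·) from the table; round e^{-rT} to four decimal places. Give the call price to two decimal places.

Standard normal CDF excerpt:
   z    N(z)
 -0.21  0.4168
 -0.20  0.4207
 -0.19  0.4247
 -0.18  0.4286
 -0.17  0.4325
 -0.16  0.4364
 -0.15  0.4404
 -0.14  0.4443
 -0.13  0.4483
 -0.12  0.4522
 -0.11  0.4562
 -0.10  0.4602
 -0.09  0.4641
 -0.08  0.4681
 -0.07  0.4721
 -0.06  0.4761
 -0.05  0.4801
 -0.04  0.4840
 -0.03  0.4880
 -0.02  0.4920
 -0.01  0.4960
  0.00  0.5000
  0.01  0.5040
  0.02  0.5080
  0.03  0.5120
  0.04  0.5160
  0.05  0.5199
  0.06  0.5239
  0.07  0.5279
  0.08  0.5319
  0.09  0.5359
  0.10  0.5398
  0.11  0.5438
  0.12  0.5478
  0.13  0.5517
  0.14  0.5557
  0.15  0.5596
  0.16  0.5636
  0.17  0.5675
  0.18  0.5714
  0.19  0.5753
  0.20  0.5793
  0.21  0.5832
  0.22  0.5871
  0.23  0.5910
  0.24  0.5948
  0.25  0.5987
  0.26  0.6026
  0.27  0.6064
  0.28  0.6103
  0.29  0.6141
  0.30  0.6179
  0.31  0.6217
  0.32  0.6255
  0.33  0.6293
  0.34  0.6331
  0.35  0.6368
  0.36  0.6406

σ√T = 0.48 × 1.0000 = 0.4800
d₁ = [ln(293/301) + (0.061 + 0.48²/2)·1] / 0.4800 = [-0.0269 + 0.1762] / 0.4800 = 0.3110 → 0.31
d₂ = d₁ − σ√T = 0.3110 − 0.4800 = -0.1690 → -0.17
e^(−rT) = e^(−0.061·1) = 0.9408
C = 293·N(0.31) − 301·0.9408·N(-0.17) = 293·0.6217 − 301·0.9408·0.4325 = 182.1581 − 122.4757 = 59.6824

59.68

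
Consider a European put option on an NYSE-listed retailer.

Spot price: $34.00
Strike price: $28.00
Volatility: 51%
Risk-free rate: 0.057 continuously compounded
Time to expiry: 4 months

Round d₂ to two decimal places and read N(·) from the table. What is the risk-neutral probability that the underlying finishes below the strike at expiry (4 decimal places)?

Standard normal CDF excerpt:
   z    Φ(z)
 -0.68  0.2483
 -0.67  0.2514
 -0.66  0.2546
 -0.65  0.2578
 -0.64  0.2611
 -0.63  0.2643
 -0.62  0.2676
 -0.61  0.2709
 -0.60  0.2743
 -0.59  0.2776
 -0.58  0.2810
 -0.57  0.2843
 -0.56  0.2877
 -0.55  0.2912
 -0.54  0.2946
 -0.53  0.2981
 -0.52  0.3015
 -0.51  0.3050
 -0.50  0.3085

T = 0.3333;  σ√T = 0.2944
d₁ = [ln(34/28) + (0.057 + 0.51²/2)·0.3333] / 0.2944 = [0.1942 + 0.0623] / 0.2944 = 0.8711 → 0.87
d₂ = d₁ − σ√T = 0.8711 − 0.2944 = 0.5767 → 0.58
Risk-neutral Pr[S_T < K] = N(−d₂) = N(-0.58) = 0.2810

0.2810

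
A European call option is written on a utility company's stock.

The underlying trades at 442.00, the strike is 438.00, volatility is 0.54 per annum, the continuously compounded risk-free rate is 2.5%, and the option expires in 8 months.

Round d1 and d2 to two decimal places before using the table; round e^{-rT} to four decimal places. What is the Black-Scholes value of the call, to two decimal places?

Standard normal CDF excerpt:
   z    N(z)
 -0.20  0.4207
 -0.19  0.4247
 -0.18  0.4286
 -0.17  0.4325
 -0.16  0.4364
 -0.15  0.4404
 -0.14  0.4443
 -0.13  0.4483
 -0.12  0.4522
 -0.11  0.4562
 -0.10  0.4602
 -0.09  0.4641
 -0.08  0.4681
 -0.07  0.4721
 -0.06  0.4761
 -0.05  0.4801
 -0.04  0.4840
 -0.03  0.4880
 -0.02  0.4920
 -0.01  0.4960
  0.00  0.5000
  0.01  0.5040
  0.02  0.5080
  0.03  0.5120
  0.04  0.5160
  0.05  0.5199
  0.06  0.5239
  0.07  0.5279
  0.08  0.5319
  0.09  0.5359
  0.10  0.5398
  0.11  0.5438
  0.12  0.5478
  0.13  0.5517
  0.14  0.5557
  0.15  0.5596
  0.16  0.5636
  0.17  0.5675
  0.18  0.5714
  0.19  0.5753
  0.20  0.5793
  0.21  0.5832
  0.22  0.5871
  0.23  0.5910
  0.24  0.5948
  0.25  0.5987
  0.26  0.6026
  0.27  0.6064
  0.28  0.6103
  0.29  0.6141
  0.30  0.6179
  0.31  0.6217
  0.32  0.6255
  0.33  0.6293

81.76

σ√T = 0.54 × 0.8165 = 0.4409
d₁ = [ln(442/438) + (0.025 + ½·0.54²)·0.6667] / (σ√T) = (0.0091 + 0.1139) / 0.4409 = 0.2789 which rounds to 0.28
d₂ = 0.2789 − 0.4409 = -0.1620 which rounds to -0.16
e^(−rT) = e^(−0.025·0.6667) = 0.9835
N(d₁) = N(0.28) = 0.6103;  N(d₂) = N(-0.16) = 0.4364
C = 442·0.6103 − 438·0.9835·0.4364 = 269.7526 − 187.9893 = 81.7633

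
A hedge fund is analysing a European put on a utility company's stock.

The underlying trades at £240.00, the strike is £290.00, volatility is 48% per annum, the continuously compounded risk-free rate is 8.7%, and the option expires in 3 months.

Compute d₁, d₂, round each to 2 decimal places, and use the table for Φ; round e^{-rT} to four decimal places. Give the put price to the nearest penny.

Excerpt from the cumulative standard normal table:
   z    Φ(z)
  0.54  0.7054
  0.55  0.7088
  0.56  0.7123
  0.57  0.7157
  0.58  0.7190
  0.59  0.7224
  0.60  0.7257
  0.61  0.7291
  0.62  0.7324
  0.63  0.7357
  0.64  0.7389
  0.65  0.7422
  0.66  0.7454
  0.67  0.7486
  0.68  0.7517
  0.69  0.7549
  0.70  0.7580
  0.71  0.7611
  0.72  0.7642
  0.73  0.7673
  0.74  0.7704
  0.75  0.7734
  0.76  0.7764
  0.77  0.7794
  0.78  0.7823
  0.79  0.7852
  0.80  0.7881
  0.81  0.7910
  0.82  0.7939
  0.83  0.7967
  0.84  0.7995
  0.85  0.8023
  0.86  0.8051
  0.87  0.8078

£52.72

σ√T = 0.48 × 0.5000 = 0.2400
d₁ = [ln(240/290) + (0.087 + 0.48²/2)·0.25] / 0.2400 = [-0.1892 + 0.0505] / 0.2400 = -0.5779 which rounds to -0.58
d₂ = d₁ − σ√T = -0.5779 − 0.2400 = -0.8179 which rounds to -0.82
e^(−rT) = e^(−0.087·0.25) = 0.9785
N(−d₂) = N(0.82) = 0.7939;  N(−d₁) = N(0.58) = 0.7190
P = 290·0.9785·0.7939 − 240·0.7190 = 225.2810 − 172.5600 = 52.7210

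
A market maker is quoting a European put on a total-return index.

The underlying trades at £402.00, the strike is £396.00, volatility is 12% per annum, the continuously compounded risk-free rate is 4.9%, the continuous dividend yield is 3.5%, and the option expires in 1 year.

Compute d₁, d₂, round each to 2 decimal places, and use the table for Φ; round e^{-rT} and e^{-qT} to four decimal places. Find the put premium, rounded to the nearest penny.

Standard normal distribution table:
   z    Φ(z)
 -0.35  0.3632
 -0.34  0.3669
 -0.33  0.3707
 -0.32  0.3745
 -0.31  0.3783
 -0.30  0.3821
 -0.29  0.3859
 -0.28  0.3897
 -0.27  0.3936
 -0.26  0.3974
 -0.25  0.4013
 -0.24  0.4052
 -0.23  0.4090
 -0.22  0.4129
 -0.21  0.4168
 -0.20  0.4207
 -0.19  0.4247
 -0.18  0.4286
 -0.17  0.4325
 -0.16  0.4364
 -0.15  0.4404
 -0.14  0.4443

σ√T = 0.12 × 1.0000 = 0.1200
d₁ = [ln(402/396) + (0.049 − 0.035 + 0.12²/2)·1] / 0.1200 = [0.0150 + 0.0212] / 0.1200 = 0.3020 → 0.30
d₂ = d₁ − σ√T = 0.3020 − 0.1200 = 0.1820 → 0.18
exp(−qT) = exp(−0.035·1) = 0.9656;  exp(−rT) = exp(−0.049·1) = 0.9522
P = 396·0.9522·N(-0.18) − 402·0.9656·N(-0.30) = 396·0.9522·0.4286 − 402·0.9656·0.3821 = 161.6127 − 148.3202 = 13.2925

£13.29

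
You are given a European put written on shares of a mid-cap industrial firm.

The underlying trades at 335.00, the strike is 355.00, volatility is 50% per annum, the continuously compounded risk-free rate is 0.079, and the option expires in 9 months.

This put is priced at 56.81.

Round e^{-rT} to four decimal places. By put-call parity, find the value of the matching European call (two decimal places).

57.22

e^(−rT) = e^(−0.079·0.75) = 0.9425
Put-call parity: C − P = S − K·e^(−rT) = 335 − 355·0.9425 = 335 − 334.5875 = 0.4125
C = P + (C − P) = 56.81 + (0.4125) = 57.2225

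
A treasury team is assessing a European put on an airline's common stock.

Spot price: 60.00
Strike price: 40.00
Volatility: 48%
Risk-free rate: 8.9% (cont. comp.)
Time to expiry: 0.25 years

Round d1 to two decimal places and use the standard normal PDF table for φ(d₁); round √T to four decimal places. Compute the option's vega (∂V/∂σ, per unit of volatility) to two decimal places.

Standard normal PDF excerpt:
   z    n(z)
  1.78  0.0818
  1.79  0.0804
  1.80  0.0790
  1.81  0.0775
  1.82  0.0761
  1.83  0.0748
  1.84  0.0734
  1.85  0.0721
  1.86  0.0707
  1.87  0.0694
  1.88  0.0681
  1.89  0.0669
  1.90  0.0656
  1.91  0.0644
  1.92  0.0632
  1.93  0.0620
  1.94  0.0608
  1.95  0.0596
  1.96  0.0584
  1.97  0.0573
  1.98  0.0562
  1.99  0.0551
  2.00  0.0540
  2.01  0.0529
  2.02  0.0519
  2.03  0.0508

1.97

σ√T = 0.48·√0.25 = 0.2400
ln(S/K) + (r + σ²/2)T = ln(60/40) + (0.089 + 0.48²/2)·0.25 = 0.4055 + 0.0510 = 0.4565
d₁ = 0.4565 / 0.2400 = 1.9021 ≈ 1.90
√T = √0.25 = 0.5000
φ(d₁) = φ(1.90) = 0.0656
vega = S·φ(d₁)·√T = 60·0.0656·0.5000 = 1.9680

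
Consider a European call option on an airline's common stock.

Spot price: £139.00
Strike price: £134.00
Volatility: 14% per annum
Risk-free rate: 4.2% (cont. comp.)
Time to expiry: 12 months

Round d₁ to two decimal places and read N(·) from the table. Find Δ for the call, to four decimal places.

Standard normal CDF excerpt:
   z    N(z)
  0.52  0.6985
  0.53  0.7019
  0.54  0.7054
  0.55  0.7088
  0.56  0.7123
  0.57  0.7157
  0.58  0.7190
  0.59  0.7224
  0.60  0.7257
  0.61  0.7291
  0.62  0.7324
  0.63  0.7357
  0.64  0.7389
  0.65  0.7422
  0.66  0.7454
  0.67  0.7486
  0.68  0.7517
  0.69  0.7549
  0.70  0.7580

σ√T = 0.14 × 1.0000 = 0.1400
d₁ = [ln(139/134) + (0.042 + 0.14²/2)·1] / 0.1400 = [0.0366 + 0.0518] / 0.1400 = 0.6317 which rounds to 0.63
N(d₁) = N(0.63) = 0.7357
Δ_call = N(d₁) = 0.7357

0.7357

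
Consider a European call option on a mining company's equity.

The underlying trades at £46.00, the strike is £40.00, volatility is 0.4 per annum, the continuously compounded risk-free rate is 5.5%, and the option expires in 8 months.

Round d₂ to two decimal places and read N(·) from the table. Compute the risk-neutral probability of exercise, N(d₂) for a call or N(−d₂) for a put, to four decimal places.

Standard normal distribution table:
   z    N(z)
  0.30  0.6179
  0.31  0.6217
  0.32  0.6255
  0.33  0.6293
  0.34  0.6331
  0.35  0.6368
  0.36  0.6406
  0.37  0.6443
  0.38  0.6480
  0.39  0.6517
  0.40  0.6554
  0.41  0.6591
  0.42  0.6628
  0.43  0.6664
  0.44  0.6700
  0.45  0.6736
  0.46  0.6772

0.6480

T = 0.6667;  σ√T = 0.3266
ln(S/K) + (r + σ²/2)T = ln(46/40) + (0.055 + 0.4²/2)·0.6667 = 0.1398 + 0.0900 = 0.2298
d₁ = 0.2298 / 0.3266 = 0.7035 which rounds to 0.70
d₂ = d₁ − σ√T = 0.7035 − 0.3266 = 0.3769 which rounds to 0.38
Pr(exercise) under Q = N(d₂) = 0.6480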